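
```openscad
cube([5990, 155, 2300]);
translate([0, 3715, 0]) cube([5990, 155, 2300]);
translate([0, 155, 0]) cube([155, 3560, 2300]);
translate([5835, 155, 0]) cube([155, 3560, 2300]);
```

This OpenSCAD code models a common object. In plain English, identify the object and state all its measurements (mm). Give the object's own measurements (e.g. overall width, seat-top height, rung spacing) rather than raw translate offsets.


The wall frame of a small rectangular building: four walls, each 2300 mm tall and 155 mm thick, enclosing a footprint 5990 mm (x) by 3870 mm (y) outside-to-outside, with no floor or roof. The front and back walls (the −y and +y sides) span the full width; the two side walls fit between them.


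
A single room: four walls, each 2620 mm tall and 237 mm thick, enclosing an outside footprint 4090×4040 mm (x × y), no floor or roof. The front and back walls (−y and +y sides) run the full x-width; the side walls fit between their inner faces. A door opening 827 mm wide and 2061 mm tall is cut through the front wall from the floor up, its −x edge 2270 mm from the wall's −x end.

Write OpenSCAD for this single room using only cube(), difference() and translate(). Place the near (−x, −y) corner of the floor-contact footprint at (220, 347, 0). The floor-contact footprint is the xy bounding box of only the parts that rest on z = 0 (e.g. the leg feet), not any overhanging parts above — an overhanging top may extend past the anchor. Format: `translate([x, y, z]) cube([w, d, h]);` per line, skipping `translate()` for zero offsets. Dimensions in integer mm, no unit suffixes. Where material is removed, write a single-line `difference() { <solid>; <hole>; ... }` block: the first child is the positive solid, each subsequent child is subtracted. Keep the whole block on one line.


difference() { translate([220, 347, 0]) cube([4090, 237, 2620]); translate([2490, 347, 0]) cube([827, 237, 2061]); }
translate([220, 4150, 0]) cube([4090, 237, 2620]);
translate([220, 584, 0]) cube([237, 3566, 2620]);
translate([4073, 584, 0]) cube([237, 3566, 2620]);


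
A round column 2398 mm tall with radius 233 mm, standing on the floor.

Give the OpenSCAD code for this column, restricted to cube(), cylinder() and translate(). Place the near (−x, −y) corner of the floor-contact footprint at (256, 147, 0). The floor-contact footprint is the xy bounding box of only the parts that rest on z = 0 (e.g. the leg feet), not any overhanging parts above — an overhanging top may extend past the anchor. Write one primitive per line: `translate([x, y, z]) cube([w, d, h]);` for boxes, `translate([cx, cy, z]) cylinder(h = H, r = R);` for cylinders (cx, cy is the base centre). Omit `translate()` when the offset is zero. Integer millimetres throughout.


translate([489, 380, 0]) cylinder(h = 2398, r = 233);


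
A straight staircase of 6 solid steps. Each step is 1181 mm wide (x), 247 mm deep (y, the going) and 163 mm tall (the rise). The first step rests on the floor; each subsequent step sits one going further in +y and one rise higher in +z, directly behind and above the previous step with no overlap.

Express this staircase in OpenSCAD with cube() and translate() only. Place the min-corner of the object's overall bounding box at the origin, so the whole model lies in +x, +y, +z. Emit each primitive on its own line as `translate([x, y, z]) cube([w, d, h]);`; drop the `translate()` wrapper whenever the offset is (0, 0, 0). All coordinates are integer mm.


cube([1181, 247, 163]);
translate([0, 247, 163]) cube([1181, 247, 163]);
translate([0, 494, 326]) cube([1181, 247, 163]);
translate([0, 741, 489]) cube([1181, 247, 163]);
translate([0, 988, 652]) cube([1181, 247, 163]);
translate([0, 1235, 815]) cube([1181, 247, 163]);


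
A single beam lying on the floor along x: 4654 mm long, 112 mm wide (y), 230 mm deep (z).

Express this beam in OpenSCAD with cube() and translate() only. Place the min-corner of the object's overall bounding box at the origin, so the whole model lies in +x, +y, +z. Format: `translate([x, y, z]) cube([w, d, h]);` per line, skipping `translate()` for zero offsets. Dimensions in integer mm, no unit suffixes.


cube([4654, 112, 230]);


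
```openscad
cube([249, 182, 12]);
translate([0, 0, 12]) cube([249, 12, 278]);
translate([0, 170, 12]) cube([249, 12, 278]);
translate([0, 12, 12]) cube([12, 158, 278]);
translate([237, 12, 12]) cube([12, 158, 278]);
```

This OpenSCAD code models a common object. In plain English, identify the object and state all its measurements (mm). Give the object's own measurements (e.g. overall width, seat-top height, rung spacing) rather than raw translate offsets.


An open-topped rectangular box: outside dimensions 249×182×290 mm, with a uniform wall and base thickness of 12 mm. The base is a full 249×182 slab on the floor; four walls sit on top of the base. The front and back walls (the −y and +y sides) span the full width; the two side walls fit between them.


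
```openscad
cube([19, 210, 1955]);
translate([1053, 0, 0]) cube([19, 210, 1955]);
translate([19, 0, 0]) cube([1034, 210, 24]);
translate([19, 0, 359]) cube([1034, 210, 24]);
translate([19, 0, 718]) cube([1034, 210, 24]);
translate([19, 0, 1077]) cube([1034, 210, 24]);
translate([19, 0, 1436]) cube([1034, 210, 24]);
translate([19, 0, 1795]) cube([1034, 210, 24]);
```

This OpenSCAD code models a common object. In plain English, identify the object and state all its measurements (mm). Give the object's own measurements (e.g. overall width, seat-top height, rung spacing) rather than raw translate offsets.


An open bookshelf. Two side panels, each 19 mm thick, 210 mm deep and 1955 mm tall, stand 1072 mm apart (outside-to-outside). Between them sit 6 shelves, each 24 mm thick and 210 mm deep, spanning the full gap between the sides. The bottom shelf rests on the floor (its underside at z = 0) and the clear gap between one shelf's top and the next shelf's underside is 335 mm.


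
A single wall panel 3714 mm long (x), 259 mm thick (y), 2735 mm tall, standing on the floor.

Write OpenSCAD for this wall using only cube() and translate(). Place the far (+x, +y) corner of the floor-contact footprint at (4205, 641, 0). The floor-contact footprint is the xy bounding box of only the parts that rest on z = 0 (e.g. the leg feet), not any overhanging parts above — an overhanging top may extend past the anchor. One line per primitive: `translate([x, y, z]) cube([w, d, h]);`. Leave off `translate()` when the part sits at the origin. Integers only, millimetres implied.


translate([491, 382, 0]) cube([3714, 259, 2735]);


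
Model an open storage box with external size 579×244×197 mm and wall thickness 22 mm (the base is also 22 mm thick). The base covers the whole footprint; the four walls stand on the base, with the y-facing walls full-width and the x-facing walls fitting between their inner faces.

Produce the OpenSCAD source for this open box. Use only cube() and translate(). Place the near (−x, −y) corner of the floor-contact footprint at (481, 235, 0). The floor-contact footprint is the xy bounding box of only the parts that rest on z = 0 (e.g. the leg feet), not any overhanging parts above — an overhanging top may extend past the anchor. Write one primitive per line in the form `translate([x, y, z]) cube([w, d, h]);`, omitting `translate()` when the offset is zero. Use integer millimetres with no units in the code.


translate([481, 235, 0]) cube([579, 244, 22]);
translate([481, 235, 22]) cube([579, 22, 175]);
translate([481, 457, 22]) cube([579, 22, 175]);
translate([481, 257, 22]) cube([22, 200, 175]);
translate([1038, 257, 22]) cube([22, 200, 175]);


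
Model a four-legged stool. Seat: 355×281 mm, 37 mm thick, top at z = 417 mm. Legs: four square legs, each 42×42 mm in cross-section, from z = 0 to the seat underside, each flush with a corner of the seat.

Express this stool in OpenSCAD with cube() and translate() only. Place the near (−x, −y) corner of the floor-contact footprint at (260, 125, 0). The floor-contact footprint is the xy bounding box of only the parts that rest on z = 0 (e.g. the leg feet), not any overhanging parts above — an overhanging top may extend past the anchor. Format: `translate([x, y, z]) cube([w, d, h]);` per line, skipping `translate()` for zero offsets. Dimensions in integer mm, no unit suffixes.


// leg_h = 417 - 37 = 380
translate([260, 125, 380]) cube([355, 281, 37]);
translate([260, 125, 0]) cube([42, 42, 380]);
translate([573, 125, 0]) cube([42, 42, 380]);
translate([260, 364, 0]) cube([42, 42, 380]);
translate([573, 364, 0]) cube([42, 42, 380]);


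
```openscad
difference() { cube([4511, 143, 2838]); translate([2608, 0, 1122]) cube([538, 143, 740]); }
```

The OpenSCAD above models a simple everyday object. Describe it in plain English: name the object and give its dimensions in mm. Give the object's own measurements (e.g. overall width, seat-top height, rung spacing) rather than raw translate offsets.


A wall 4511 mm long (x), 143 mm thick (y), 2838 mm tall, with a rectangular window opening cut through it. The opening is 538 mm wide and 740 mm tall; its sill is at z = 1122 mm and its near (−x) edge is 2608 mm from the wall's −x end. The opening passes through the full wall thickness.


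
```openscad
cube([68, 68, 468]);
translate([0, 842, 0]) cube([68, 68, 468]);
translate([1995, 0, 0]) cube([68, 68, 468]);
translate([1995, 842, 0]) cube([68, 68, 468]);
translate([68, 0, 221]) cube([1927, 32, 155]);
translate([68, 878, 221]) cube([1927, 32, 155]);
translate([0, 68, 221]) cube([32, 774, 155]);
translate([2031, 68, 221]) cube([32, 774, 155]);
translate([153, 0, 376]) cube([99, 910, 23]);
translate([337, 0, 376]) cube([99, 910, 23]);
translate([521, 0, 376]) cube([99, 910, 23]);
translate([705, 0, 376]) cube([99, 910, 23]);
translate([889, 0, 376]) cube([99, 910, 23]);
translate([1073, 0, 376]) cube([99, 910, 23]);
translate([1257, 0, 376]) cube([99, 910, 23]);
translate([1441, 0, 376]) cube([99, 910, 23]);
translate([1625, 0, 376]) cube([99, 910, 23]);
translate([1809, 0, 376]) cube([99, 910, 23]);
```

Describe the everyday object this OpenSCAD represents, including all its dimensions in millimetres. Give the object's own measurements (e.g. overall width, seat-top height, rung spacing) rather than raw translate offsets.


A bed frame 2063 mm long (x) by 910 mm wide (y). Four 68×68 mm corner posts, 468 mm tall, at the corners of the footprint. Four rails of 32 mm thickness and 155 mm height run between adjacent posts with their undersides at z = 221 mm, their outer faces flush with the outside of the frame (the two x-running rails run between the posts' inner faces; the two y-running rails run between the posts' inner faces). 10 slats, each 99 mm wide (x) and 23 mm thick, lie across the top of the two x-running rails, running the full 910 mm width of the frame in y; along x they sit between the end posts with a 85 mm gap after the −x posts and between neighbouring slats, leaving 87 mm before the +x posts.


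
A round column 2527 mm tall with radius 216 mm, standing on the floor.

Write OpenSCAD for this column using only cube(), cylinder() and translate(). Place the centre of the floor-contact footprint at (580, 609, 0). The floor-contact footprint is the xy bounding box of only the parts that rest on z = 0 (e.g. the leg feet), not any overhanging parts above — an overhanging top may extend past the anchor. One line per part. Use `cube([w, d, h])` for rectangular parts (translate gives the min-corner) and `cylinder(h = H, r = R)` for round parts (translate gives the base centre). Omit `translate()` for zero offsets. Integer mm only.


translate([580, 609, 0]) cylinder(h = 2527, r = 216);


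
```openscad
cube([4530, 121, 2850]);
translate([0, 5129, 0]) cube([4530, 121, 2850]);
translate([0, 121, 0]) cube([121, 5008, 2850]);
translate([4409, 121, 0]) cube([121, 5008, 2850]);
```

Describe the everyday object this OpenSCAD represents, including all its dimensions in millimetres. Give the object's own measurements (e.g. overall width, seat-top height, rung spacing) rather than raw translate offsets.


The wall frame of a small rectangular building: four walls, each 2850 mm tall and 121 mm thick, enclosing a footprint 4530 mm (x) by 5250 mm (y) outside-to-outside, with no floor or roof. The front and back walls (the −y and +y sides) span the full width; the two side walls fit between them.


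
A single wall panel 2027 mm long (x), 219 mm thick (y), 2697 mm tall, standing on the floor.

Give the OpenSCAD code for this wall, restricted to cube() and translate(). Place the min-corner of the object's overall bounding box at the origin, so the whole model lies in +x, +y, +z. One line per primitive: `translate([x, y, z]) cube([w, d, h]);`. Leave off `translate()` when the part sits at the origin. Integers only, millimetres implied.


cube([2027, 219, 2697]);


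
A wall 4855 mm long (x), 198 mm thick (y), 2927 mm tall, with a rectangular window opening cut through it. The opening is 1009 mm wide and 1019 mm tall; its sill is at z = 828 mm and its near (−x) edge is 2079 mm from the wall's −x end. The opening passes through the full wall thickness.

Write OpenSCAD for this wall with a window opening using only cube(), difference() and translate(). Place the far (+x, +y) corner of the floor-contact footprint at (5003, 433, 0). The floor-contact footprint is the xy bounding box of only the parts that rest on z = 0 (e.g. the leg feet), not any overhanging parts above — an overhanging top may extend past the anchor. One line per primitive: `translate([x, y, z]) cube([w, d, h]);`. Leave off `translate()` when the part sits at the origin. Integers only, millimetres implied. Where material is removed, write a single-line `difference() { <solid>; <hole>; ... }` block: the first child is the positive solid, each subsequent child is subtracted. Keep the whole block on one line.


difference() { translate([148, 235, 0]) cube([4855, 198, 2927]); translate([2227, 235, 828]) cube([1009, 198, 1019]); }


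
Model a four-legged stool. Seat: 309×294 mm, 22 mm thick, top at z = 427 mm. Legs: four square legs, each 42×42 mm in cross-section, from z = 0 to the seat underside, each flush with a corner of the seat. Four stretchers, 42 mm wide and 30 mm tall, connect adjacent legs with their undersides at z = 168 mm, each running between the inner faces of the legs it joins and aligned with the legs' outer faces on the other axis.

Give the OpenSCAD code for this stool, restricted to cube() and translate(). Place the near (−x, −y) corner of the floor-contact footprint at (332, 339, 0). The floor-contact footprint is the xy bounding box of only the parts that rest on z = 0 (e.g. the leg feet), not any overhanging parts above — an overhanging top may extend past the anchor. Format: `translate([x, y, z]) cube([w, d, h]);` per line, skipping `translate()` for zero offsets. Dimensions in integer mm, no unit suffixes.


// leg_h = 427 - 22 = 405
// stretcher span = 309 - 2*42 = 225
translate([332, 339, 405]) cube([309, 294, 22]);
translate([332, 339, 0]) cube([42, 42, 405]);
translate([599, 339, 0]) cube([42, 42, 405]);
translate([332, 591, 0]) cube([42, 42, 405]);
translate([599, 591, 0]) cube([42, 42, 405]);
translate([374, 339, 168]) cube([225, 42, 30]);
translate([374, 591, 168]) cube([225, 42, 30]);
translate([332, 381, 168]) cube([42, 210, 30]);
translate([599, 381, 168]) cube([42, 210, 30]);


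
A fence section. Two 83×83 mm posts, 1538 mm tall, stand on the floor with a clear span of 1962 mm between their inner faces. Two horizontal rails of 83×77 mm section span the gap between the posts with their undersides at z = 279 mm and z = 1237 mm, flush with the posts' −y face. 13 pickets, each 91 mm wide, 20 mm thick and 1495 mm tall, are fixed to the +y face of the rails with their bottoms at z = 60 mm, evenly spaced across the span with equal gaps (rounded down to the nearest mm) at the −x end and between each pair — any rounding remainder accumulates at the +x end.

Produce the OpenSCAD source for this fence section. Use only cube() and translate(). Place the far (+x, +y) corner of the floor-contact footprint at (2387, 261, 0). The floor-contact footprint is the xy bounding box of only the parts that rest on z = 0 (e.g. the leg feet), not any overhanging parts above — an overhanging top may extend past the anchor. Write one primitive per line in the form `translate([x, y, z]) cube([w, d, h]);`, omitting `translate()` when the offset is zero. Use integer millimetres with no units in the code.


translate([259, 178, 0]) cube([83, 83, 1538]);
translate([2304, 178, 0]) cube([83, 83, 1538]);
translate([342, 178, 279]) cube([1962, 83, 77]);
translate([342, 178, 1237]) cube([1962, 83, 77]);
translate([397, 261, 60]) cube([91, 20, 1495]);
translate([543, 261, 60]) cube([91, 20, 1495]);
translate([689, 261, 60]) cube([91, 20, 1495]);
translate([835, 261, 60]) cube([91, 20, 1495]);
translate([981, 261, 60]) cube([91, 20, 1495]);
translate([1127, 261, 60]) cube([91, 20, 1495]);
translate([1273, 261, 60]) cube([91, 20, 1495]);
translate([1419, 261, 60]) cube([91, 20, 1495]);
translate([1565, 261, 60]) cube([91, 20, 1495]);
translate([1711, 261, 60]) cube([91, 20, 1495]);
translate([1857, 261, 60]) cube([91, 20, 1495]);
translate([2003, 261, 60]) cube([91, 20, 1495]);
translate([2149, 261, 60]) cube([91, 20, 1495]);


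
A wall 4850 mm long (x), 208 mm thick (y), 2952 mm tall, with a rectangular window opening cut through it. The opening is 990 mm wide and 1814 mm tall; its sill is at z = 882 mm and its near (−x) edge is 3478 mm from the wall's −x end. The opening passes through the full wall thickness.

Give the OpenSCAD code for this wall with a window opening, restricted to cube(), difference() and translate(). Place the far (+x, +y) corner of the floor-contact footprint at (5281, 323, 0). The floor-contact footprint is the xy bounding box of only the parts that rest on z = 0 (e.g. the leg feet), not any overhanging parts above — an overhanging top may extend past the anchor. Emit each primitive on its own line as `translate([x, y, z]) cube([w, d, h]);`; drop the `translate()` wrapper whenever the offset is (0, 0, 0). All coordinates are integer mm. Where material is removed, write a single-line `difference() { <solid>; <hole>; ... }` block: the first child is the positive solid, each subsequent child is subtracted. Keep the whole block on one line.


difference() { translate([431, 115, 0]) cube([4850, 208, 2952]); translate([3909, 115, 882]) cube([990, 208, 1814]); }


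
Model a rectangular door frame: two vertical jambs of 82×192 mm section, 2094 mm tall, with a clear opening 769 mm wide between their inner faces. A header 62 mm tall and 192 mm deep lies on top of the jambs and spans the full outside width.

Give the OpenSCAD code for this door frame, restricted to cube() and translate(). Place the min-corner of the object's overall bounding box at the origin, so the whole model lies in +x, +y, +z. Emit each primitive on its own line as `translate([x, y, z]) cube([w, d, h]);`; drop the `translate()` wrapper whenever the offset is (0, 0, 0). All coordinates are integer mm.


cube([82, 192, 2094]);
translate([851, 0, 0]) cube([82, 192, 2094]);
translate([0, 0, 2094]) cube([933, 192, 62]);


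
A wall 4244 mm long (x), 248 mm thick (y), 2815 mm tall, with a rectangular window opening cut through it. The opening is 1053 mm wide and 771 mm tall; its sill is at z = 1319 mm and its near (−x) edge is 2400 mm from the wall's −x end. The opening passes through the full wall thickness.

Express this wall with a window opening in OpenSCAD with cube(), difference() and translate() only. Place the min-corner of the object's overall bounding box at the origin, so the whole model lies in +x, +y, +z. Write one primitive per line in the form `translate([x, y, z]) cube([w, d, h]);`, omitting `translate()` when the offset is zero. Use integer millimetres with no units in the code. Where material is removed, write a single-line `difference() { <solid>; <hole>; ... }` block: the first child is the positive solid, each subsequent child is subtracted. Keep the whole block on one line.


difference() { cube([4244, 248, 2815]); translate([2400, 0, 1319]) cube([1053, 248, 771]); }


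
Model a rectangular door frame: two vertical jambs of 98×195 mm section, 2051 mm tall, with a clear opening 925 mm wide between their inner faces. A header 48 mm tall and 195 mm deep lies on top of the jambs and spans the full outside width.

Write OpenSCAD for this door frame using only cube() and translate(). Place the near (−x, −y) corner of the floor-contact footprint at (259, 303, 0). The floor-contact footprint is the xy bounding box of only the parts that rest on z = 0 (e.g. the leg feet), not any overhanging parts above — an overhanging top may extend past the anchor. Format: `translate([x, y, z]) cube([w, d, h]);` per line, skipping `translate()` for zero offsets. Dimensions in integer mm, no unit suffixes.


translate([259, 303, 0]) cube([98, 195, 2051]);
translate([1282, 303, 0]) cube([98, 195, 2051]);
translate([259, 303, 2051]) cube([1121, 195, 48]);


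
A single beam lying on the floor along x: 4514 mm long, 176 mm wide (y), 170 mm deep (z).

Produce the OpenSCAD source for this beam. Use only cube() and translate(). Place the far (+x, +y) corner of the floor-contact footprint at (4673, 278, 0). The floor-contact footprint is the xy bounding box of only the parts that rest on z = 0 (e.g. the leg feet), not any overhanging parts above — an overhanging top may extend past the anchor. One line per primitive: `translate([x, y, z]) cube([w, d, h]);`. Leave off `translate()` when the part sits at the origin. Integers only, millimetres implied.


translate([159, 102, 0]) cube([4514, 176, 170]);


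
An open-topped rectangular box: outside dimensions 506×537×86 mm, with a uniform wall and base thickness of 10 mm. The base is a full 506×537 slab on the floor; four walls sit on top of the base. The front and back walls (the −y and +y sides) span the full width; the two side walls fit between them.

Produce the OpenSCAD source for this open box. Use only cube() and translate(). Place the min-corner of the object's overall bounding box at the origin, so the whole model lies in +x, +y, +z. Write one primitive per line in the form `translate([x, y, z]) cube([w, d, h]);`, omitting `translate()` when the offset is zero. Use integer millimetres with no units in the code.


cube([506, 537, 10]);
translate([0, 0, 10]) cube([506, 10, 76]);
translate([0, 527, 10]) cube([506, 10, 76]);
translate([0, 10, 10]) cube([10, 517, 76]);
translate([496, 10, 10]) cube([10, 517, 76]);


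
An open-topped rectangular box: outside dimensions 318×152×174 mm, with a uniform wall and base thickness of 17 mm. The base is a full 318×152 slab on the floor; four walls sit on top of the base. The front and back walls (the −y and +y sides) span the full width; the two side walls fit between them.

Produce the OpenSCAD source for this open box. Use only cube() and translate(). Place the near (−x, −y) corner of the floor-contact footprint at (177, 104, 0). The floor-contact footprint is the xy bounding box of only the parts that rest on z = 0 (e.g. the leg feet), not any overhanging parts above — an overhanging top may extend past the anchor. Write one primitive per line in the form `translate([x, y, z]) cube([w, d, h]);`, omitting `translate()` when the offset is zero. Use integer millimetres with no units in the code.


translate([177, 104, 0]) cube([318, 152, 17]);
translate([177, 104, 17]) cube([318, 17, 157]);
translate([177, 239, 17]) cube([318, 17, 157]);
translate([177, 121, 17]) cube([17, 118, 157]);
translate([478, 121, 17]) cube([17, 118, 157]);


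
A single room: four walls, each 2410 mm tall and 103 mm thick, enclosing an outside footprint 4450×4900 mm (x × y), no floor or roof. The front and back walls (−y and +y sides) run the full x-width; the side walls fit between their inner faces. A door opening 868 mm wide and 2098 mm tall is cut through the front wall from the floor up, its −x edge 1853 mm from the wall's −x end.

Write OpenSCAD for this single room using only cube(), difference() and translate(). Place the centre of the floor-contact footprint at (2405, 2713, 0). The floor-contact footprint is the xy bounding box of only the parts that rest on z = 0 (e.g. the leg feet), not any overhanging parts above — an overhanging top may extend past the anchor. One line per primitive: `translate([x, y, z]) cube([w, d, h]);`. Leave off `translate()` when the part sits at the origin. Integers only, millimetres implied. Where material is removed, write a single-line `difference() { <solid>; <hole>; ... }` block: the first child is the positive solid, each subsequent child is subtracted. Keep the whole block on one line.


difference() { translate([180, 263, 0]) cube([4450, 103, 2410]); translate([2033, 263, 0]) cube([868, 103, 2098]); }
translate([180, 5060, 0]) cube([4450, 103, 2410]);
translate([180, 366, 0]) cube([103, 4694, 2410]);
translate([4527, 366, 0]) cube([103, 4694, 2410]);


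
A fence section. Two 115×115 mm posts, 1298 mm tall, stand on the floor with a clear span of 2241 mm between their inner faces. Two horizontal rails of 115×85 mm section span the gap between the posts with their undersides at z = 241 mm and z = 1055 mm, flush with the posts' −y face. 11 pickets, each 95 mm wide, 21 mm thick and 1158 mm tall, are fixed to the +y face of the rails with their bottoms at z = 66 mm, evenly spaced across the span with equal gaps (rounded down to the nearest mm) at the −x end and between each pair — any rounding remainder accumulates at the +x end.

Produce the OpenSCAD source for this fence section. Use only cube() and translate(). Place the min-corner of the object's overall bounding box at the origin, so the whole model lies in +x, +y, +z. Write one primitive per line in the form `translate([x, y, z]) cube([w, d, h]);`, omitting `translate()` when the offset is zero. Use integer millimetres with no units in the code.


cube([115, 115, 1298]);
translate([2356, 0, 0]) cube([115, 115, 1298]);
translate([115, 0, 241]) cube([2241, 115, 85]);
translate([115, 0, 1055]) cube([2241, 115, 85]);
translate([214, 115, 66]) cube([95, 21, 1158]);
translate([408, 115, 66]) cube([95, 21, 1158]);
translate([602, 115, 66]) cube([95, 21, 1158]);
translate([796, 115, 66]) cube([95, 21, 1158]);
translate([990, 115, 66]) cube([95, 21, 1158]);
translate([1184, 115, 66]) cube([95, 21, 1158]);
translate([1378, 115, 66]) cube([95, 21, 1158]);
translate([1572, 115, 66]) cube([95, 21, 1158]);
translate([1766, 115, 66]) cube([95, 21, 1158]);
translate([1960, 115, 66]) cube([95, 21, 1158]);
translate([2154, 115, 66]) cube([95, 21, 1158]);


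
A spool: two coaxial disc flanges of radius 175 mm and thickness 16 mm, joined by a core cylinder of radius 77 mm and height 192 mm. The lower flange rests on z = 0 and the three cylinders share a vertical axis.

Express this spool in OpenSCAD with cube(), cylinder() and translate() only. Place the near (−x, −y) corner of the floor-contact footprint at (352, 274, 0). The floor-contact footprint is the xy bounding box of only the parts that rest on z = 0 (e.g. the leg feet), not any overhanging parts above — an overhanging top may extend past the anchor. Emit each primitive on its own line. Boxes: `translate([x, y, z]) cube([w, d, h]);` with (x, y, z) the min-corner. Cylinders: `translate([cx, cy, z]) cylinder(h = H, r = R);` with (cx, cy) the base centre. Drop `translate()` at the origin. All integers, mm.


translate([527, 449, 0]) cylinder(h = 16, r = 175);
translate([527, 449, 16]) cylinder(h = 192, r = 77);
translate([527, 449, 208]) cylinder(h = 16, r = 175);


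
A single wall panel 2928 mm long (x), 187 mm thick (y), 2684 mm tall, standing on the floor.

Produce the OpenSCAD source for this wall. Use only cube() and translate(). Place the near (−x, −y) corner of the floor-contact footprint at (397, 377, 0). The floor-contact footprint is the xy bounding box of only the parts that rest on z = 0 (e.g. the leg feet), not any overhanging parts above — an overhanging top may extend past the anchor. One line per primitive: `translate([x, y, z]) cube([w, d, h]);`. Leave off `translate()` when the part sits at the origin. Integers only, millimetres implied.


translate([397, 377, 0]) cube([2928, 187, 2684]);


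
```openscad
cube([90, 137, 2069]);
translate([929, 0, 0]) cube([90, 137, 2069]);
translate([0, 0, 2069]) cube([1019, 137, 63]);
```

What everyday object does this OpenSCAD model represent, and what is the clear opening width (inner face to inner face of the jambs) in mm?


A door frame. The clear opening width is 839 mm.

Two 2069 mm tall posts with a header on top — a door frame. The left jamb is 90 mm wide at x = 0; the right jamb starts at x = 929. The clear opening is 929 − 90 = 839 mm.


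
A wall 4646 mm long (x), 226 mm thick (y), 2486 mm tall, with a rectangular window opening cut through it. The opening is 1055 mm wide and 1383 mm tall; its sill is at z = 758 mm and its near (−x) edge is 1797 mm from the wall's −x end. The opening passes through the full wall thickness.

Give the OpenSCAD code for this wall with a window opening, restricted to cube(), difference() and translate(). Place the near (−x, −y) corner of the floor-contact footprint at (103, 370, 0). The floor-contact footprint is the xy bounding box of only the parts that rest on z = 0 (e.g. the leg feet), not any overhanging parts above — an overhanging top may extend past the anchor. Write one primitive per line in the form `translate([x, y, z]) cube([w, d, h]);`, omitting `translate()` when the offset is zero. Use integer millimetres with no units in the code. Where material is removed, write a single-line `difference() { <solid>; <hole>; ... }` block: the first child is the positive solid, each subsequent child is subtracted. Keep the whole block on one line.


difference() { translate([103, 370, 0]) cube([4646, 226, 2486]); translate([1900, 370, 758]) cube([1055, 226, 1383]); }


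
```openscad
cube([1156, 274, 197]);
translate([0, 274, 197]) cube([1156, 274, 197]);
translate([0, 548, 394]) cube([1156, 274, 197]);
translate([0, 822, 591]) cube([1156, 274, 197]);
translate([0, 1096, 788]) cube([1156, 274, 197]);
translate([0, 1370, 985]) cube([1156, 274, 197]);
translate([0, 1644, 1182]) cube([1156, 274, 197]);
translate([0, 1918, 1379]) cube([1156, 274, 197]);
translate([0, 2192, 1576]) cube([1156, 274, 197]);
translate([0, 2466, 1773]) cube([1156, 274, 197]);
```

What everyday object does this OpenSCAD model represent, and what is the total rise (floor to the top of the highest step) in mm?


A staircase. The total rise is 1970 mm.

10 identical blocks, each offset up and back from the previous — a staircase. Each step is 197 mm tall and there are 10 of them, so the total rise is 10 × 197 = 1970 mm.


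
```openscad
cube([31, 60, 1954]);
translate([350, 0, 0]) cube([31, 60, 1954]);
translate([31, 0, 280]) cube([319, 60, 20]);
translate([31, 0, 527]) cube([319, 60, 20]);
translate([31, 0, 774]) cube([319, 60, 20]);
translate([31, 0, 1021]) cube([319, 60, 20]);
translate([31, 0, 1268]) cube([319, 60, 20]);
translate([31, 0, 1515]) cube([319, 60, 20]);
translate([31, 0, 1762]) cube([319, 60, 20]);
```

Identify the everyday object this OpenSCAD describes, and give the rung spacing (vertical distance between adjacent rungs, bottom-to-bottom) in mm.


A ladder. The rung spacing is 247 mm.

Two tall 31×60 posts with 7 short bars between them — a ladder. Adjacent rungs sit at z = 280 and z = 527, so the spacing is 527 − 280 = 247 mm.


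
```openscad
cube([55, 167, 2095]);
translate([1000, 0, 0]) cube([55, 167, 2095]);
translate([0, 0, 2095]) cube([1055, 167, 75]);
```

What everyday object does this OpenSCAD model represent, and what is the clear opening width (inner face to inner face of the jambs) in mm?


A door frame. The clear opening width is 945 mm.

Two 2095 mm tall posts with a header on top — a door frame. The left jamb is 55 mm wide at x = 0; the right jamb starts at x = 1000. The clear opening is 1000 − 55 = 945 mm.


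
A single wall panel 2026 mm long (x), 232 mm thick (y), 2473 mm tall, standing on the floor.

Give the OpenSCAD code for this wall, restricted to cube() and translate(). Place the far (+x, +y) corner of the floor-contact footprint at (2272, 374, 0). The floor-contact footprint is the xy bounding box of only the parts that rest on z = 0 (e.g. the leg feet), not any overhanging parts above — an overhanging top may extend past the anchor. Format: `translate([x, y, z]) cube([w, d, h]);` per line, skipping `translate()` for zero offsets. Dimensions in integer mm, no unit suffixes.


translate([246, 142, 0]) cube([2026, 232, 2473]);


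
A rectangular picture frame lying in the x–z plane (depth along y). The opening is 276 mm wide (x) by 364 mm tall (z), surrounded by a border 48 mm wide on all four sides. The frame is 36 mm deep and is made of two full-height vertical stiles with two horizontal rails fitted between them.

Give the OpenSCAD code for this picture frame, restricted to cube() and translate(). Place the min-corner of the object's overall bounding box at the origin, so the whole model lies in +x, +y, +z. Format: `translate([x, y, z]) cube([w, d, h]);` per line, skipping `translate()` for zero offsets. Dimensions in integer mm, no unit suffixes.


cube([48, 36, 460]);
translate([324, 0, 0]) cube([48, 36, 460]);
translate([48, 0, 0]) cube([276, 36, 48]);
translate([48, 0, 412]) cube([276, 36, 48]);


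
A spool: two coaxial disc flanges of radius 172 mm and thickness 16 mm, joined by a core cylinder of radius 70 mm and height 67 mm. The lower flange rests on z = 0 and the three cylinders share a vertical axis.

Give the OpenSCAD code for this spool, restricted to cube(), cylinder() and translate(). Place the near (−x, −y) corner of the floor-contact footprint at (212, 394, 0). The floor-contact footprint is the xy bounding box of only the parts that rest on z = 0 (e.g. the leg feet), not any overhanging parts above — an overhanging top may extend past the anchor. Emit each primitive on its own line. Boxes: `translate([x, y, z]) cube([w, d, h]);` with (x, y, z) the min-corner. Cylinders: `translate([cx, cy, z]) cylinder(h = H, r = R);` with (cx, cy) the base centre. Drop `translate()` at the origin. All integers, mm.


translate([384, 566, 0]) cylinder(h = 16, r = 172);
translate([384, 566, 16]) cylinder(h = 67, r = 70);
translate([384, 566, 83]) cylinder(h = 16, r = 172);


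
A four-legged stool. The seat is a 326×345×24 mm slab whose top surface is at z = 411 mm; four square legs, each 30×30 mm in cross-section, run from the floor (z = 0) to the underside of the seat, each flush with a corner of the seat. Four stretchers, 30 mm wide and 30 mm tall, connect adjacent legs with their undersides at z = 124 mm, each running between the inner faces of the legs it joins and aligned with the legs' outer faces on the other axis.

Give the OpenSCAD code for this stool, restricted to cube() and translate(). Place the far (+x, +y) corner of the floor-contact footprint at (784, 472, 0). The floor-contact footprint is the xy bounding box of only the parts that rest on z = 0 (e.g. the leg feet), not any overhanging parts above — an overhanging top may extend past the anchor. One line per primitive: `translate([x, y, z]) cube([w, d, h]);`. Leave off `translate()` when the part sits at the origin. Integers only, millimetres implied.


translate([458, 127, 387]) cube([326, 345, 24]);
translate([458, 127, 0]) cube([30, 30, 387]);
translate([754, 127, 0]) cube([30, 30, 387]);
translate([458, 442, 0]) cube([30, 30, 387]);
translate([754, 442, 0]) cube([30, 30, 387]);
translate([488, 127, 124]) cube([266, 30, 30]);
translate([488, 442, 124]) cube([266, 30, 30]);
translate([458, 157, 124]) cube([30, 285, 30]);
translate([754, 157, 124]) cube([30, 285, 30]);


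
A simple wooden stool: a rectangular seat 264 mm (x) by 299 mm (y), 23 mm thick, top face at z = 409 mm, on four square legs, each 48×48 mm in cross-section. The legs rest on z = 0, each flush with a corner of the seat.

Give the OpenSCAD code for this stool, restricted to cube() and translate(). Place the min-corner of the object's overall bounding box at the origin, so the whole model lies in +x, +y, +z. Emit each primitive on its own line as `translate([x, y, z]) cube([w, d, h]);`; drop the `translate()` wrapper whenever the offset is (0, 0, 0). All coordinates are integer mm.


// leg_h = 409 - 23 = 386
translate([0, 0, 386]) cube([264, 299, 23]);
cube([48, 48, 386]);
translate([216, 0, 0]) cube([48, 48, 386]);
translate([0, 251, 0]) cube([48, 48, 386]);
translate([216, 251, 0]) cube([48, 48, 386]);


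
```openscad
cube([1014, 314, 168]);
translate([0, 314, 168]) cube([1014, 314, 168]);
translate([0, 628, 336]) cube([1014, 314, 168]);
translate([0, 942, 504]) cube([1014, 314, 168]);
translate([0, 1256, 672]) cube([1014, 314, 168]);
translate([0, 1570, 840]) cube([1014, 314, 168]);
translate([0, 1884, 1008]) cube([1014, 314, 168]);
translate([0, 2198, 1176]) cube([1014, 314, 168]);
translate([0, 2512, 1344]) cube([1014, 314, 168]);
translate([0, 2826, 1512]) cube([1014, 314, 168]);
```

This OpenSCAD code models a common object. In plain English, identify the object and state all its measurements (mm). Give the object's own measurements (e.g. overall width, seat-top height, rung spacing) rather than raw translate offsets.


A straight staircase of 10 solid steps. Each step is 1014 mm wide (x), 314 mm deep (y, the going) and 168 mm tall (the rise). The first step rests on the floor; each subsequent step sits one going further in +y and one rise higher in +z, directly behind and above the previous step with no overlap.


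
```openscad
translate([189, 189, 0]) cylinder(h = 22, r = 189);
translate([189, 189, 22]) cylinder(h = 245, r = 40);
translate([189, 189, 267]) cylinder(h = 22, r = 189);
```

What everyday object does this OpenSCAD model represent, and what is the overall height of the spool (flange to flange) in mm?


A spool. The overall height is 289 mm.

Three coaxial cylinders, large–small–large — a spool. Two 22 mm flanges and a 245 mm core give 22 + 245 + 22 = 289 mm.


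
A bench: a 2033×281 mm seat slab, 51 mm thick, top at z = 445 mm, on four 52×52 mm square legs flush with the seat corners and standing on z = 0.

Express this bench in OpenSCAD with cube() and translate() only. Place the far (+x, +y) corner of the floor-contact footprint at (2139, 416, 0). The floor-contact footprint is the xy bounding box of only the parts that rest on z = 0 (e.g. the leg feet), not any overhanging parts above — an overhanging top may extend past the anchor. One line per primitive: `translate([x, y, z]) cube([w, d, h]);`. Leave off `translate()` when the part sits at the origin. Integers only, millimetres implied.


// leg_h = 445 − 51 = 394
translate([106, 135, 394]) cube([2033, 281, 51]);
translate([106, 135, 0]) cube([52, 52, 394]);
translate([106, 364, 0]) cube([52, 52, 394]);
translate([2087, 135, 0]) cube([52, 52, 394]);
translate([2087, 364, 0]) cube([52, 52, 394]);


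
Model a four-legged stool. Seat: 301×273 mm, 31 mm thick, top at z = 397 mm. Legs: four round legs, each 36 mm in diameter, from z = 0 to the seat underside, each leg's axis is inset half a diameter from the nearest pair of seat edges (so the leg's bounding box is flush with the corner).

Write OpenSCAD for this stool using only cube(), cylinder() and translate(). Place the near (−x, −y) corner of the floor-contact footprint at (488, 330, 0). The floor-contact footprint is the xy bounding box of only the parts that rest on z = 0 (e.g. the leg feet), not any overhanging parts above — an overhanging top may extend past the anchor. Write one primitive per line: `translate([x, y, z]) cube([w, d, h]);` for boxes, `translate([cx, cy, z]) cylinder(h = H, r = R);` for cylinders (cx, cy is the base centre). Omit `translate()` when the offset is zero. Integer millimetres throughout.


translate([488, 330, 366]) cube([301, 273, 31]);
translate([506, 348, 0]) cylinder(h = 366, r = 18);
translate([771, 348, 0]) cylinder(h = 366, r = 18);
translate([506, 585, 0]) cylinder(h = 366, r = 18);
translate([771, 585, 0]) cylinder(h = 366, r = 18);
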